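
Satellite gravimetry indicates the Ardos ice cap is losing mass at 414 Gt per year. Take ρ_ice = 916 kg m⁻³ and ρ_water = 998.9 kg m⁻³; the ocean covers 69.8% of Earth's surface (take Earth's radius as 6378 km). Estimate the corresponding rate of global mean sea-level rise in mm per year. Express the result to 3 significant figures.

≈ 1.16 mm/yr

ρ_w = 998.9 kg m⁻³. Annual water volume added = 414 Gt / ρ_w = 4.140×10^14 kg / 998.9 kg m⁻³ = 4.145×10^11 m³.
Δh per year = 4.145×10^11 / 3.57×10^14 = 1.16×10^-3 m = 1.16 mm.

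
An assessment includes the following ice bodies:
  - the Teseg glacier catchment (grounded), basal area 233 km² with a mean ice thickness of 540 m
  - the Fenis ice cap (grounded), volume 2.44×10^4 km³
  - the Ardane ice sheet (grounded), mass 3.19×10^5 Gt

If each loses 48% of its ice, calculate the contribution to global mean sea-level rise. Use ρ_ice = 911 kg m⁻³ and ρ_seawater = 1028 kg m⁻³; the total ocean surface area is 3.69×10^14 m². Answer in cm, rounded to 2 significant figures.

≈ 43 cm

Teseg: ice volume = 233 km² × 540 m = 125.8 km³; 0.48 × 125.8 × (911/1028) = 53.52 km³ of water.
Fenis: 0.48 × 2.44×10^4 km³ × (911/1028) = 1.038×10^4 km³ of water.
Ardane: 0.48 × 3.19×10^5 Gt = 1.531×10^17 kg; dividing by ρ_w = 1028 kg m⁻³ gives 1.489×10^14 m³ of water.
Total added water ≈ 1.594×10^14 m³ over 3.69×10^14 m² → Δh = 0.432 m = 43 cm.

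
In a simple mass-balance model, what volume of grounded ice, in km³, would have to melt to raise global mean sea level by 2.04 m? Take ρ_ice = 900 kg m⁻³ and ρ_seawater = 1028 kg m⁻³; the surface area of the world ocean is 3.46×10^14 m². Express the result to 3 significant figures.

≈ 8.06×10^5 km³

Required water volume = Δh × A = 2.04 m × 3.46×10^14 m² = 7.058×10^14 m³ = 7.058×10^5 km³.
Ice volume = water volume × ρ_w/ρ_ice = 7.058×10^5 × 1028/900 = 8.06×10^5 km³.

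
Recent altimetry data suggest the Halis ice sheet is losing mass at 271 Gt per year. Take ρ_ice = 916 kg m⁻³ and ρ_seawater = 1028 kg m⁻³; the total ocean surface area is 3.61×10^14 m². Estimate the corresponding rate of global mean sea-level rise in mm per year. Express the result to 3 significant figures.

≈ 0.730 mm/yr

ρ_w = 1028 kg m⁻³. Annual water volume added = 271 Gt / ρ_w = 2.710×10^14 kg / 1028 kg m⁻³ = 2.636×10^11 m³.
Δh per year = 2.636×10^11 / 3.61×10^14 = 7.30×10^-4 m = 0.730 mm.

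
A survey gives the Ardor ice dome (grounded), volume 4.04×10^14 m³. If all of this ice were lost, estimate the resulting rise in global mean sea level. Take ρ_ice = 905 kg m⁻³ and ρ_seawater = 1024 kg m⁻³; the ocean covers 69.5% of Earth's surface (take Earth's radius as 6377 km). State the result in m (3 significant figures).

≈ 1.01 m

Ardor: 4.04×10^14 m³ × (905/1024) = 3.571×10^14 m³ of water.
Spread over 3.55×10^14 m² of ocean, Δh = 3.571×10^14 / 3.55×10^14 = 1.01 m.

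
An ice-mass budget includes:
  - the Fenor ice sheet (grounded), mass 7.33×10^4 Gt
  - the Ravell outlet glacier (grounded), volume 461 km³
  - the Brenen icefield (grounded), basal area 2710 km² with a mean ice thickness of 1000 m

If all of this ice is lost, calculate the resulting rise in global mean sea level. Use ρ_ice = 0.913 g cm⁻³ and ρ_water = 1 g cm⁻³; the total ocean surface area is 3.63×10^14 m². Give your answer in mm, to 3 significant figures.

≈ 210 mm

Fenor: 7.33×10^4 Gt = 7.330×10^16 kg; dividing by ρ_w = 1 g cm⁻³ = 1000 kg m⁻³ gives 7.330×10^13 m³ of water.
Ravell: 461 km³ × (913/1000) = 420.9 km³ of water.
Brenen: ice volume = 2710 km² × 1000 m = 2710 km³; 2710 × (913/1000) = 2474 km³ of water.
Total added water ≈ 7.620×10^13 m³ over 3.63×10^14 m² → Δh = 0.210 m = 210 mm.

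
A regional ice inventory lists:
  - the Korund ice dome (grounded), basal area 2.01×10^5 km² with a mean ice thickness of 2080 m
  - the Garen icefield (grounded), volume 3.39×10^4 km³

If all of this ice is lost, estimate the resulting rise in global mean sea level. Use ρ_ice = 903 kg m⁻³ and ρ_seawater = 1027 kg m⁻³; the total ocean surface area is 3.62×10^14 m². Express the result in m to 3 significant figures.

≈ 1.10 m

Korund: ice volume = 2.01×10^5 km² × 2080 m = 4.181×10^5 km³; 4.181×10^5 × (903/1027) = 3.676×10^5 km³ of water.
Garen: 3.39×10^4 km³ × (903/1027) = 2.981×10^4 km³ of water.
Total added water ≈ 3.974×10^14 m³ over 3.62×10^14 m² → Δh = 1.10 m.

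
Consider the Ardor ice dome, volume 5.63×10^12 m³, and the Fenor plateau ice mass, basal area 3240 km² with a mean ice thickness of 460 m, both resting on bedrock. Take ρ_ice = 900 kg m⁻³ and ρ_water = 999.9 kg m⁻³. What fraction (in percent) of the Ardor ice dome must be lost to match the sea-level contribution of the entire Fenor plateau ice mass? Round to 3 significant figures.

Equal sea-level rise means equal mass of meltwater, i.e. equal mass of ice lost.
Ice mass of Fenor: 1.341×10^15 kg; ice mass of Ardor: 5.067×10^15 kg.
Fraction required = 1.341×10^15 / 5.067×10^15 = 0.265 → 26.5 %.

≈ 26.5 %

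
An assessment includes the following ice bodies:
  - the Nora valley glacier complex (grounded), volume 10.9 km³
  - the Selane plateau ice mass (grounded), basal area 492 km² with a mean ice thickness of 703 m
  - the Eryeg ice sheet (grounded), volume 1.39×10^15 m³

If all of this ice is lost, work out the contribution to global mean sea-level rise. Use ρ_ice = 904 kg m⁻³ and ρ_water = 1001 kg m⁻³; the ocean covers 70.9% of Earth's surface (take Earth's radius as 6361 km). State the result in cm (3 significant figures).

≈ 348 cm

Nora: 10.9 km³ × (904/1001) = 9.844 km³ of water.
Selane: ice volume = 492 km² × 703 m = 345.9 km³; 345.9 × (904/1001) = 312.4 km³ of water.
Eryeg: 1.39×10^15 m³ × (904/1001) = 1.255×10^15 m³ of water.
Total added water ≈ 1.256×10^15 m³ over 3.61×10^14 m² → Δh = 3.48 m = 348 cm.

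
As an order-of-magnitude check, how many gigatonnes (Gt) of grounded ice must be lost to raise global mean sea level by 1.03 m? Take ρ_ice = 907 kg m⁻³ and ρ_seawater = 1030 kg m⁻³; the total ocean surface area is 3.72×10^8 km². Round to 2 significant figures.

Required water volume = Δh × A = 1.03 m × 3.72×10^14 m² = 3.832×10^14 m³.
ρ_w = 1030 kg m⁻³, so the mass of water = 3.832×10^14 m³ × 1030 kg m⁻³ = 3.947×10^17 kg = 3.9×10^5 Gt (and the same mass of ice, by conservation).

≈ 3.9×10^5 Gt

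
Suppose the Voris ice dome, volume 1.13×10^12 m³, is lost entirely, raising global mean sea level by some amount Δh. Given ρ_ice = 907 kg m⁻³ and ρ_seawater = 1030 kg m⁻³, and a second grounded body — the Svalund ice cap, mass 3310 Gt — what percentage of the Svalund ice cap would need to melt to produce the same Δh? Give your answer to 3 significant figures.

Equal sea-level rise means equal mass of meltwater, i.e. equal mass of ice lost.
Ice mass of Voris: 1.025×10^15 kg; ice mass of Svalund: 3.310×10^15 kg.
Fraction required = 1.025×10^15 / 3.310×10^15 = 0.310 → 31.0 %.

≈ 31.0 %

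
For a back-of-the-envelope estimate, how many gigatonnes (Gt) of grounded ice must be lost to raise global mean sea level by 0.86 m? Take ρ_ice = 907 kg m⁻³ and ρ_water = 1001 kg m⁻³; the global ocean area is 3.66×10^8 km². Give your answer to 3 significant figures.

≈ 3.15×10^5 Gt

Required water volume = Δh × A = 0.86 m × 3.66×10^14 m² = 3.148×10^14 m³.
ρ_w = 1001 kg m⁻³, so the mass of water = 3.148×10^14 m³ × 1001 kg m⁻³ = 3.151×10^17 kg = 3.15×10^5 Gt (and the same mass of ice, by conservation).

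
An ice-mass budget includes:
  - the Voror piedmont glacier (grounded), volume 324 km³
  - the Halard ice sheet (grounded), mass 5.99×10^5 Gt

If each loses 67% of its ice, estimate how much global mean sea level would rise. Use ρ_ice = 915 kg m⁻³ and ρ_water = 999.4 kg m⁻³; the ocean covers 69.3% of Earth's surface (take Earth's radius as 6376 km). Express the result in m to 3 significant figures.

Voror: 0.67 × 324 km³ × (915/999.4) = 198.7 km³ of water.
Halard: 0.67 × 5.99×10^5 Gt = 4.013×10^17 kg; dividing by ρ_w = 999.4 kg m⁻³ gives 4.016×10^14 m³ of water.
Total added water ≈ 4.018×10^14 m³ over 3.54×10^14 m² → Δh = 1.13 m.

≈ 1.13 m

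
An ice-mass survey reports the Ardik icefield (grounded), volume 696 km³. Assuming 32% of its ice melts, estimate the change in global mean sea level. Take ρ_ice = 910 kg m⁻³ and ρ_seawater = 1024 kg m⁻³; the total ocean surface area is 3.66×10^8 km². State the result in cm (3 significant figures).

Ardik: 0.32 × 696 km³ × (910/1024) = 197.9 km³ of water.
Spread over 3.66×10^14 m² of ocean, Δh = 1.979×10^11 / 3.66×10^14 = 5.41×10^-4 m = 0.0541 cm.

≈ 0.0541 cm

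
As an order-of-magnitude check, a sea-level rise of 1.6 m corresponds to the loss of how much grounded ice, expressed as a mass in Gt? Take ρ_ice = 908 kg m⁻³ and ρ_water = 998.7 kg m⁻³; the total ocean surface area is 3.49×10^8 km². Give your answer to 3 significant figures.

Required water volume = Δh × A = 1.6 m × 3.49×10^14 m² = 5.584×10^14 m³.
ρ_w = 998.7 kg m⁻³, so the mass of water = 5.584×10^14 m³ × 998.7 kg m⁻³ = 5.577×10^17 kg = 5.58×10^5 Gt (and the same mass of ice, by conservation).

≈ 5.58×10^5 Gt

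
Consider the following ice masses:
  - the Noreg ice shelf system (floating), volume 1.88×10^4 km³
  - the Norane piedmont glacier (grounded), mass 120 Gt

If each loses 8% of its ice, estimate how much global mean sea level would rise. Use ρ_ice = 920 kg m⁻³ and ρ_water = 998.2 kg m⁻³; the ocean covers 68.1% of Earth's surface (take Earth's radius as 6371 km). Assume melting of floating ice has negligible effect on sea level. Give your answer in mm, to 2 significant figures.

The Noreg ice shelf system is floating and already displaces its own weight of water, so its melt adds essentially nothing to sea level.
Norane: 0.08 × 120 Gt = 9.600×10^12 kg; dividing by ρ_w = 998.2 kg m⁻³ gives 9.617×10^9 m³ of water.
Total added water ≈ 9.617×10^9 m³ over 3.47×10^14 m² → Δh = 2.77×10^-5 m = 0.028 mm.

≈ 0.028 mm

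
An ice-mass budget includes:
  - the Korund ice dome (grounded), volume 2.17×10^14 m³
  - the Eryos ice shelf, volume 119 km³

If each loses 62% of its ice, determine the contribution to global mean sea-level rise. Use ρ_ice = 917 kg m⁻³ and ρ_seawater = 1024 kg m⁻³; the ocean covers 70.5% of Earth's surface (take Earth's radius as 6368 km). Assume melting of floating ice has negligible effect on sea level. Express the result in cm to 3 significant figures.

≈ 33.5 cm

Korund: 0.62 × 2.17×10^14 m³ × (917/1024) = 1.205×10^14 m³ of water.
The Eryos ice shelf is floating and already displaces its own weight of water, so its melt adds essentially nothing to sea level.
Total added water ≈ 1.205×10^14 m³ over 3.59×10^14 m² → Δh = 0.335 m = 33.5 cm.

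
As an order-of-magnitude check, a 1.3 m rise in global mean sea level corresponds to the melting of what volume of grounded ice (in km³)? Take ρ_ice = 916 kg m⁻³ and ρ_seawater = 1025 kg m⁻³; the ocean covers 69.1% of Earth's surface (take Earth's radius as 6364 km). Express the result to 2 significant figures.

≈ 5.1×10^5 km³

Required water volume = Δh × A = 1.3 m × 3.52×10^14 m² = 4.572×10^14 m³ = 4.572×10^5 km³.
Ice volume = water volume × ρ_w/ρ_ice = 4.572×10^5 × 1025/916 = 5.1×10^5 km³.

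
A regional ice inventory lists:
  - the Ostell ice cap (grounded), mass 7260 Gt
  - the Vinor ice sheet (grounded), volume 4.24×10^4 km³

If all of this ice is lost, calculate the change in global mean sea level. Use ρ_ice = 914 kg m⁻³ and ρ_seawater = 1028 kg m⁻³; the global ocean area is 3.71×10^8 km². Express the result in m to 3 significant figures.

≈ 0.121 m

Ostell: 7260 Gt = 7.260×10^15 kg; dividing by ρ_w = 1028 kg m⁻³ gives 7.062×10^12 m³ of water.
Vinor: 4.24×10^4 km³ × (914/1028) = 3.770×10^4 km³ of water.
Total added water ≈ 4.476×10^13 m³ over 3.71×10^14 m² → Δh = 0.121 m.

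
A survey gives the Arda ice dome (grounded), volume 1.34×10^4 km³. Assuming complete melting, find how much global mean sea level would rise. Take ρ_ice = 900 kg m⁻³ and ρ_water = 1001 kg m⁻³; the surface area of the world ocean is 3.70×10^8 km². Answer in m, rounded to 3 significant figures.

≈ 0.0326 m

Arda: 1.34×10^4 km³ × (900/1001) = 1.205×10^4 km³ of water.
Spread over 3.70×10^14 m² of ocean, Δh = 1.205×10^13 / 3.70×10^14 = 0.0326 m.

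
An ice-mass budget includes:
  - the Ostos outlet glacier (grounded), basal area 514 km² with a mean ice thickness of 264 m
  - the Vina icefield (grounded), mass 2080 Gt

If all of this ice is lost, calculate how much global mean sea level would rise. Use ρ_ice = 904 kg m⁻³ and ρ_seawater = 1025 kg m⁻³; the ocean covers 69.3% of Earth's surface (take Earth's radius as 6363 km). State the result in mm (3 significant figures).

Ostos: ice volume = 514 km² × 264 m = 135.7 km³; 135.7 × (904/1025) = 119.7 km³ of water.
Vina: 2080 Gt = 2.080×10^15 kg; dividing by ρ_w = 1025 kg m⁻³ gives 2.029×10^12 m³ of water.
Total added water ≈ 2.149×10^12 m³ over 3.53×10^14 m² → Δh = 6.09×10^-3 m = 6.09 mm.

≈ 6.09 mm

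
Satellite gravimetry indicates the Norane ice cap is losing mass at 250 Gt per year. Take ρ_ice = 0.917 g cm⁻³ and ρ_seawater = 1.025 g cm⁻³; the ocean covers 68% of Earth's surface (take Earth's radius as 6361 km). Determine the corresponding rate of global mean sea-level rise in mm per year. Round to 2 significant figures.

ρ_w = 1.025 g cm⁻³ = 1025 kg m⁻³. Annual water volume added = 250 Gt / ρ_w = 2.500×10^14 kg / 1025 kg m⁻³ = 2.439×10^11 m³.
Δh per year = 2.439×10^11 / 3.46×10^14 = 7.05×10^-4 m = 0.71 mm.

≈ 0.71 mm/yr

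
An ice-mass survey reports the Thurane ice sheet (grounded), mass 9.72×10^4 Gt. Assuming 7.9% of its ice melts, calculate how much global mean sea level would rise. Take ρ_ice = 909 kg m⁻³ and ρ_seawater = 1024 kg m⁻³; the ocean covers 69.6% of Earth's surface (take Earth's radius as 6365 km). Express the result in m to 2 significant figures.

Thurane: 0.079 × 9.72×10^4 Gt = 7.679×10^15 kg; dividing by ρ_w = 1024 kg m⁻³ gives 7.499×10^12 m³ of water.
Spread over 3.54×10^14 m² of ocean, Δh = 7.499×10^12 / 3.54×10^14 = 0.0212 m.

≈ 0.021 m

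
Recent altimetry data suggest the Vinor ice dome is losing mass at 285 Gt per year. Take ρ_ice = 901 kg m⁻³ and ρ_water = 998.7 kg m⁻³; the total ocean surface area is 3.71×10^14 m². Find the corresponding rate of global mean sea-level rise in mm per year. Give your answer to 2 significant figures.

ρ_w = 998.7 kg m⁻³. Annual water volume added = 285 Gt / ρ_w = 2.850×10^14 kg / 998.7 kg m⁻³ = 2.854×10^11 m³.
Δh per year = 2.854×10^11 / 3.71×10^14 = 7.69×10^-4 m = 0.77 mm.

≈ 0.77 mm/yr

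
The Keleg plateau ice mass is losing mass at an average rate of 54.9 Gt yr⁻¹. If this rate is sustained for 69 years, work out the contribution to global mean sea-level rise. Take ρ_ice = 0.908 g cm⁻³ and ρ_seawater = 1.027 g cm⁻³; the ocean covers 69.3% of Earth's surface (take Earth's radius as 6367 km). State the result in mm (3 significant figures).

Total mass lost = 54.9 Gt/yr × 69 yr = 3788 Gt = 3.788×10^15 kg.
ρ_w = 1.027 g cm⁻³ = 1027 kg m⁻³, so water volume = 3.788×10^15 / 1027 = 3.689×10^12 m³.
Δh = 3.689×10^12 / 3.53×10^14 = 0.0104 m = 10.4 mm.

≈ 10.4 mm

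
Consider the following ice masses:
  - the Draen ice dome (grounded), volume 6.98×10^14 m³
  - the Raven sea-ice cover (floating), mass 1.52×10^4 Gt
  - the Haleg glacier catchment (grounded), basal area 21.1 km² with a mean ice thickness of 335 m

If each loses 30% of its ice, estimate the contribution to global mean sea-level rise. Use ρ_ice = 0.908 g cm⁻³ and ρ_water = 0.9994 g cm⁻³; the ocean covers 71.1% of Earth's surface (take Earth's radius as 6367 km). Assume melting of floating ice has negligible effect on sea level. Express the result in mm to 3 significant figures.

Draen: 0.3 × 6.98×10^14 m³ × (908/999.4) = 1.902×10^14 m³ of water.
The Raven sea-ice cover is floating and already displaces its own weight of water, so its melt adds essentially nothing to sea level.
Haleg: ice volume = 21.1 km² × 335 m = 7.069 km³; 0.3 × 7.069 × (908/999.4) = 1.927 km³ of water.
Total added water ≈ 1.903×10^14 m³ over 3.62×10^14 m² → Δh = 0.525 m = 525 mm.

≈ 525 mm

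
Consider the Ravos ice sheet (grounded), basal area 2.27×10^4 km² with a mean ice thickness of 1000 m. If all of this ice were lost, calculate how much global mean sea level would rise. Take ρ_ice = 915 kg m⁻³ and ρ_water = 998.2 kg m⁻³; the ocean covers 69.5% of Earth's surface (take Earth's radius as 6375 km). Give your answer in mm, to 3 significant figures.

≈ 58.6 mm

Ravos: ice volume = 2.27×10^4 km² × 1000 m = 2.270×10^4 km³; 2.270×10^4 × (915/998.2) = 2.081×10^4 km³ of water.
Spread over 3.55×10^14 m² of ocean, Δh = 2.081×10^13 / 3.55×10^14 = 0.0586 m = 58.6 mm.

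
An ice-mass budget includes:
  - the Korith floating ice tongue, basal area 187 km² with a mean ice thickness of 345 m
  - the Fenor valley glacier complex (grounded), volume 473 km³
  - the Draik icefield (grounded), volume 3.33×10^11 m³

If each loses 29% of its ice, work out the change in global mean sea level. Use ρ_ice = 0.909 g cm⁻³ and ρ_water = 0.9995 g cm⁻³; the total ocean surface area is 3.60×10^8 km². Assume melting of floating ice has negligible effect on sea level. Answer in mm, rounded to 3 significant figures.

The Korith floating ice tongue is floating and already displaces its own weight of water, so its melt adds essentially nothing to sea level.
Fenor: 0.29 × 473 km³ × (909/999.5) = 124.7 km³ of water.
Draik: 0.29 × 3.33×10^11 m³ × (909/999.5) = 8.783×10^10 m³ of water.
Total added water ≈ 2.126×10^11 m³ over 3.60×10^14 m² → Δh = 5.90×10^-4 m = 0.590 mm.

≈ 0.590 mm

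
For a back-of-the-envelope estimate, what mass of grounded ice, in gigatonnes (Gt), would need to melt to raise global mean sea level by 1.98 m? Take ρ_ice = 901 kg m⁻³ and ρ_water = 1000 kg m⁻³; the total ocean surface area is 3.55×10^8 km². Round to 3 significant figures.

Required water volume = Δh × A = 1.98 m × 3.55×10^14 m² = 7.029×10^14 m³.
ρ_w = 1000 kg m⁻³, so the mass of water = 7.029×10^14 m³ × 1000 kg m⁻³ = 7.029×10^17 kg = 7.03×10^5 Gt (and the same mass of ice, by conservation).

≈ 7.03×10^5 Gt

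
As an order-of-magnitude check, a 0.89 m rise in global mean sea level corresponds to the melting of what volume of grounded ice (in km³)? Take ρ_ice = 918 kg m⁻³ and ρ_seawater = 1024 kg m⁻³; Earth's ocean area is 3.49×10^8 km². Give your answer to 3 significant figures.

Required water volume = Δh × A = 0.89 m × 3.49×10^14 m² = 3.106×10^14 m³ = 3.106×10^5 km³.
Ice volume = water volume × ρ_w/ρ_ice = 3.106×10^5 × 1024/918 = 3.46×10^5 km³.

≈ 3.46×10^5 km³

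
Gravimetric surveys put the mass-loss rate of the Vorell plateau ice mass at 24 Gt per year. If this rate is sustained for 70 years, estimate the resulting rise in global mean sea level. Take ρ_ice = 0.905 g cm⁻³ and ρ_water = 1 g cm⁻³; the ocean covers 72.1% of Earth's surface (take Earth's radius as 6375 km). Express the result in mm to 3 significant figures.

Total mass lost = 24 Gt/yr × 70 yr = 1680 Gt = 1.680×10^15 kg.
ρ_w = 1 g cm⁻³ = 1000 kg m⁻³, so water volume = 1.680×10^15 / 1000 = 1.680×10^12 m³.
Δh = 1.680×10^12 / 3.68×10^14 = 4.56×10^-3 m = 4.56 mm.

≈ 4.56 mm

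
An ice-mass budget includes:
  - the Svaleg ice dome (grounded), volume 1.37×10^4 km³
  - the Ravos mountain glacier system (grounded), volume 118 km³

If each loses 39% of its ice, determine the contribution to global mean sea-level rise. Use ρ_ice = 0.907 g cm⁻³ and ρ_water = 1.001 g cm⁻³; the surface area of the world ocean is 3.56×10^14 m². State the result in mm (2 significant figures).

Svaleg: 0.39 × 1.37×10^4 km³ × (907/1001) = 4841 km³ of water.
Ravos: 0.39 × 118 km³ × (907/1001) = 41.70 km³ of water.
Total added water ≈ 4.883×10^12 m³ over 3.56×10^14 m² → Δh = 0.0137 m = 14 mm.

≈ 14 mm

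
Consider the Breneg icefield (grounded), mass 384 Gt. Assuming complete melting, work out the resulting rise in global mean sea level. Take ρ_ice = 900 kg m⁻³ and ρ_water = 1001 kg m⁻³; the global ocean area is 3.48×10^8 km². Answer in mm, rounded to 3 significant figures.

≈ 1.10 mm

Breneg: 384 Gt = 3.840×10^14 kg; dividing by ρ_w = 1001 kg m⁻³ gives 3.836×10^11 m³ of water.
Spread over 3.48×10^14 m² of ocean, Δh = 3.836×10^11 / 3.48×10^14 = 1.10×10^-3 m = 1.10 mm.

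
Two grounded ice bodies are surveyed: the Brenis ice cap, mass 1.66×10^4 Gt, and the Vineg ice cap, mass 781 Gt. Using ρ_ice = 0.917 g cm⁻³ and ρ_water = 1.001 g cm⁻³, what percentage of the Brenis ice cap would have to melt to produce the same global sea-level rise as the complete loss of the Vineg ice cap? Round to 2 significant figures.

≈ 4.7 %

Equal sea-level rise means equal mass of meltwater, i.e. equal mass of ice lost.
Ice mass of Vineg: 7.810×10^14 kg; ice mass of Brenis: 1.660×10^16 kg.
Fraction required = 7.810×10^14 / 1.660×10^16 = 0.0470 → 4.7 %.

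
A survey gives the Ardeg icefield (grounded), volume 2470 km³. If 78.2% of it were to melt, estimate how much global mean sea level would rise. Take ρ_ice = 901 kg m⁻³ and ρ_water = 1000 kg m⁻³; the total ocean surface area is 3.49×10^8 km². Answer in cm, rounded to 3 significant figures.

≈ 0.499 cm

Ardeg: 0.782 × 2470 km³ × (901/1000) = 1740 km³ of water.
Spread over 3.49×10^14 m² of ocean, Δh = 1.740×10^12 / 3.49×10^14 = 4.99×10^-3 m = 0.499 cm.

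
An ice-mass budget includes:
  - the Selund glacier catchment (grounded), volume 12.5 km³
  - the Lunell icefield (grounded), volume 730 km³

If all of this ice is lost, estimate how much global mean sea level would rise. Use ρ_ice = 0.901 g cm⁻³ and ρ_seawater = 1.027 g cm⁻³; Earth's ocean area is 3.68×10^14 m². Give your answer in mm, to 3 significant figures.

≈ 1.77 mm

Selund: 12.5 km³ × (901/1027) = 10.97 km³ of water.
Lunell: 730 km³ × (901/1027) = 640.4 km³ of water.
Total added water ≈ 6.514×10^11 m³ over 3.68×10^14 m² → Δh = 1.77×10^-3 m = 1.77 mm.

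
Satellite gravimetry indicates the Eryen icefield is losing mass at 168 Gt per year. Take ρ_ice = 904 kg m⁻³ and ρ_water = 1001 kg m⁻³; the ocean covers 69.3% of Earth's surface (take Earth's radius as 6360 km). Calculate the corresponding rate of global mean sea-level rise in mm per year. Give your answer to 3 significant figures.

ρ_w = 1001 kg m⁻³. Annual water volume added = 168 Gt / ρ_w = 1.680×10^14 kg / 1001 kg m⁻³ = 1.678×10^11 m³.
Δh per year = 1.678×10^11 / 3.52×10^14 = 4.76×10^-4 m = 0.476 mm.

≈ 0.476 mm/yr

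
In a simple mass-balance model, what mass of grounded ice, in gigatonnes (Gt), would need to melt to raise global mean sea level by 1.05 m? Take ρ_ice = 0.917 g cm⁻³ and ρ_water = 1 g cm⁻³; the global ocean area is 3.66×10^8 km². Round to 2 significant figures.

Required water volume = Δh × A = 1.05 m × 3.66×10^14 m² = 3.843×10^14 m³.
ρ_w = 1 g cm⁻³ = 1000 kg m⁻³, so the mass of water = 3.843×10^14 m³ × 1000 kg m⁻³ = 3.843×10^17 kg = 3.8×10^5 Gt (and the same mass of ice, by conservation).

≈ 3.8×10^5 Gt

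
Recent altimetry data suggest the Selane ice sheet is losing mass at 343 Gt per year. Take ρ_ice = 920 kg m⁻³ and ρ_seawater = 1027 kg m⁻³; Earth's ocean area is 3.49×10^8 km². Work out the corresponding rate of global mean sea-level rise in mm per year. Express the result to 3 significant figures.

≈ 0.957 mm/yr

ρ_w = 1027 kg m⁻³. Annual water volume added = 343 Gt / ρ_w = 3.430×10^14 kg / 1027 kg m⁻³ = 3.340×10^11 m³.
Δh per year = 3.340×10^11 / 3.49×10^14 = 9.57×10^-4 m = 0.957 mm.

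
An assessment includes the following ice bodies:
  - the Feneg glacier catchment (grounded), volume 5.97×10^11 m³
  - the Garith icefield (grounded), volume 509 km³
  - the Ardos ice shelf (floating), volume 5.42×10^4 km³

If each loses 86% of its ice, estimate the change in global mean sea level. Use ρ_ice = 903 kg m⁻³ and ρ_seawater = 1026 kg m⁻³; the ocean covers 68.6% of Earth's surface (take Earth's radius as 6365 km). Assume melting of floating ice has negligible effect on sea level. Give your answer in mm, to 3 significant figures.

Feneg: 0.86 × 5.97×10^11 m³ × (903/1026) = 4.519×10^11 m³ of water.
Garith: 0.86 × 509 km³ × (903/1026) = 385.3 km³ of water.
The Ardos ice shelf is floating and already displaces its own weight of water, so its melt adds essentially nothing to sea level.
Total added water ≈ 8.371×10^11 m³ over 3.49×10^14 m² → Δh = 2.40×10^-3 m = 2.40 mm.

≈ 2.40 mm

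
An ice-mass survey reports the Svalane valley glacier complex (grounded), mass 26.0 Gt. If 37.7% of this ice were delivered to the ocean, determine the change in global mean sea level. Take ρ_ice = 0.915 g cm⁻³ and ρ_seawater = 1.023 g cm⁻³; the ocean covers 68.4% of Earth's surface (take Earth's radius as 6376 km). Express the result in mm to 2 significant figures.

Svalane: 0.377 × 26.0 Gt = 9.802×10^12 kg; dividing by ρ_w = 1.023 g cm⁻³ = 1023 kg m⁻³ gives 9.582×10^9 m³ of water.
Spread over 3.49×10^14 m² of ocean, Δh = 9.582×10^9 / 3.49×10^14 = 2.74×10^-5 m = 0.027 mm.

≈ 0.027 mm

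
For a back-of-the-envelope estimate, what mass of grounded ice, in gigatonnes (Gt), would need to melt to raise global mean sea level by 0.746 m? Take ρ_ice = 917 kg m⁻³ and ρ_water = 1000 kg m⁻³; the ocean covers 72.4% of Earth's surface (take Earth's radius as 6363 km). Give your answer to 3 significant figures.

Required water volume = Δh × A = 0.746 m × 3.68×10^14 m² = 2.748×10^14 m³.
ρ_w = 1000 kg m⁻³, so the mass of water = 2.748×10^14 m³ × 1000 kg m⁻³ = 2.748×10^17 kg = 2.75×10^5 Gt (and the same mass of ice, by conservation).

≈ 2.75×10^5 Gt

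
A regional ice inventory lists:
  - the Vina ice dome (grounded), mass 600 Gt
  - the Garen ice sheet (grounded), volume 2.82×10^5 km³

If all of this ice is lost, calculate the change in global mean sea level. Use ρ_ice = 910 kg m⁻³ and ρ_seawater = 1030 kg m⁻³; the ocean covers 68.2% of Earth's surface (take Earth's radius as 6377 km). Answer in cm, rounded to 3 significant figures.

Vina: 600 Gt = 6.000×10^14 kg; dividing by ρ_w = 1030 kg m⁻³ gives 5.825×10^11 m³ of water.
Garen: 2.82×10^5 km³ × (910/1030) = 2.491×10^5 km³ of water.
Total added water ≈ 2.497×10^14 m³ over 3.49×10^14 m² → Δh = 0.717 m = 71.7 cm.

≈ 71.7 cm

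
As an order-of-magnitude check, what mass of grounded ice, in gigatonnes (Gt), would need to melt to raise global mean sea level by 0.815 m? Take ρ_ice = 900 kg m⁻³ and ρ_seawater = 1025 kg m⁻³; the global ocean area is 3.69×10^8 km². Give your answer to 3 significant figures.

≈ 3.08×10^5 Gt

Required water volume = Δh × A = 0.815 m × 3.69×10^14 m² = 3.007×10^14 m³.
ρ_w = 1025 kg m⁻³, so the mass of water = 3.007×10^14 m³ × 1025 kg m⁻³ = 3.083×10^17 kg = 3.08×10^5 Gt (and the same mass of ice, by conservation).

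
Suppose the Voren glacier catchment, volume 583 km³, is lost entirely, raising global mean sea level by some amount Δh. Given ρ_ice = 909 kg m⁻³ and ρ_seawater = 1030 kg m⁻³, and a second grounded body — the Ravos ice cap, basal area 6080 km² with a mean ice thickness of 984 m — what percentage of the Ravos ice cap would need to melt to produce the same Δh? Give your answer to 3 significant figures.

≈ 9.74 %

Equal sea-level rise means equal mass of meltwater, i.e. equal mass of ice lost.
Ice mass of Voren: 5.299×10^14 kg; ice mass of Ravos: 5.438×10^15 kg.
Fraction required = 5.299×10^14 / 5.438×10^15 = 0.0974 → 9.74 %.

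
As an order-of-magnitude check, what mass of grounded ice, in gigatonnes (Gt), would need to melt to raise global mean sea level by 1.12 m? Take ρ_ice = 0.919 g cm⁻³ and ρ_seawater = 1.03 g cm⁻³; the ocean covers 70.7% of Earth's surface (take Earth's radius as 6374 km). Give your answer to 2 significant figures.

Required water volume = Δh × A = 1.12 m × 3.61×10^14 m² = 4.043×10^14 m³.
ρ_w = 1.03 g cm⁻³ = 1030 kg m⁻³, so the mass of water = 4.043×10^14 m³ × 1030 kg m⁻³ = 4.164×10^17 kg = 4.2×10^5 Gt (and the same mass of ice, by conservation).

≈ 4.2×10^5 Gt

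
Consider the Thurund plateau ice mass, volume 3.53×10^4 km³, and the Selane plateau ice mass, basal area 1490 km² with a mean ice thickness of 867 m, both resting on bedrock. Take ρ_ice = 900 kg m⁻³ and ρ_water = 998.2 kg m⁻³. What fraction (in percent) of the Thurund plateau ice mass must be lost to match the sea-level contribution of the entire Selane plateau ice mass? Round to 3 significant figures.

≈ 3.66 %

Equal sea-level rise means equal mass of meltwater, i.e. equal mass of ice lost.
Ice mass of Selane: 1.163×10^15 kg; ice mass of Thurund: 3.177×10^16 kg.
Fraction required = 1.163×10^15 / 3.177×10^16 = 0.0366 → 3.66 %.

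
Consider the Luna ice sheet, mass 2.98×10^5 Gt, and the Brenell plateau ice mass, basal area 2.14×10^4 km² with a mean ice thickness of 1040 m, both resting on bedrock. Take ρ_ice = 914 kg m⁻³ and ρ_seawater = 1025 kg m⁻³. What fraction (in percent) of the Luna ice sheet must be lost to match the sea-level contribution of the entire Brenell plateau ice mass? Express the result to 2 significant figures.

Equal sea-level rise means equal mass of meltwater, i.e. equal mass of ice lost.
Ice mass of Brenell: 2.034×10^16 kg; ice mass of Luna: 2.980×10^17 kg.
Fraction required = 2.034×10^16 / 2.980×10^17 = 0.0683 → 6.8 %.

≈ 6.8 %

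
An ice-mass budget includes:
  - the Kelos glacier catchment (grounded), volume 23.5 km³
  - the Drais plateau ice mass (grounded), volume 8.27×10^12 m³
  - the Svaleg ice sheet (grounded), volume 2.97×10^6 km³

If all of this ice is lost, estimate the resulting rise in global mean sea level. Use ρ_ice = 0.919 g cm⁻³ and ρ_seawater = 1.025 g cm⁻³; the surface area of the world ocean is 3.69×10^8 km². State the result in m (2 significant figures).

Kelos: 23.5 km³ × (919/1025) = 21.07 km³ of water.
Drais: 8.27×10^12 m³ × (919/1025) = 7.415×10^12 m³ of water.
Svaleg: 2.97×10^6 km³ × (919/1025) = 2.663×10^6 km³ of water.
Total added water ≈ 2.670×10^15 m³ over 3.69×10^14 m² → Δh = 7.24 m.

≈ 7.2 m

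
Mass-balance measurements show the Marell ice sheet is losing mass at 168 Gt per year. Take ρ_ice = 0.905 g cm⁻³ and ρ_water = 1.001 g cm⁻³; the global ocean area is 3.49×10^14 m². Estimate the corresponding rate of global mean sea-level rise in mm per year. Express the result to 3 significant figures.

≈ 0.481 mm/yr

ρ_w = 1.001 g cm⁻³ = 1001 kg m⁻³. Annual water volume added = 168 Gt / ρ_w = 1.680×10^14 kg / 1001 kg m⁻³ = 1.678×10^11 m³.
Δh per year = 1.678×10^11 / 3.49×10^14 = 4.81×10^-4 m = 0.481 mm.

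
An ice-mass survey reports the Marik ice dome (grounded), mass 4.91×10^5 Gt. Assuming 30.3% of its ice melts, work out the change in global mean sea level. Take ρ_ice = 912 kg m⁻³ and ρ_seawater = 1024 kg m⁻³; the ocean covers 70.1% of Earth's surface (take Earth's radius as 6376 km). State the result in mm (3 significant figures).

≈ 406 mm

Marik: 0.303 × 4.91×10^5 Gt = 1.488×10^17 kg; dividing by ρ_w = 1024 kg m⁻³ gives 1.453×10^14 m³ of water.
Spread over 3.58×10^14 m² of ocean, Δh = 1.453×10^14 / 3.58×10^14 = 0.406 m = 406 mm.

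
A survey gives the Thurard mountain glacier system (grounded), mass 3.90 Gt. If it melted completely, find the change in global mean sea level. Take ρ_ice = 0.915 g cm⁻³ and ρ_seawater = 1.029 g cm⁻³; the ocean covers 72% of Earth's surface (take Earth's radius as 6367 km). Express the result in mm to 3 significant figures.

Thurard: 3.90 Gt = 3.900×10^12 kg; dividing by ρ_w = 1.029 g cm⁻³ = 1029 kg m⁻³ gives 3.790×10^9 m³ of water.
Spread over 3.67×10^14 m² of ocean, Δh = 3.790×10^9 / 3.67×10^14 = 1.03×10^-5 m = 0.0103 mm.

≈ 0.0103 mm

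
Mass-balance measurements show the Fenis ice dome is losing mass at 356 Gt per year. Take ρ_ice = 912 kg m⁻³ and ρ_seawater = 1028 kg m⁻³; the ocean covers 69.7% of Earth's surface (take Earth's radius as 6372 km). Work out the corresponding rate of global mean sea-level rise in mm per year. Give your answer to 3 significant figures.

≈ 0.974 mm/yr

ρ_w = 1028 kg m⁻³. Annual water volume added = 356 Gt / ρ_w = 3.560×10^14 kg / 1028 kg m⁻³ = 3.463×10^11 m³.
Δh per year = 3.463×10^11 / 3.56×10^14 = 9.74×10^-4 m = 0.974 mm.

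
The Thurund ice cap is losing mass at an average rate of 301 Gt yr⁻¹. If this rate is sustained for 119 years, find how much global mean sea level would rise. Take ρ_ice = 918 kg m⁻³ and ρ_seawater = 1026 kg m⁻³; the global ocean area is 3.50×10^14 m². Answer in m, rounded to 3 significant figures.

≈ 0.0997 m

Total mass lost = 301 Gt/yr × 119 yr = 3.582×10^4 Gt = 3.582×10^16 kg.
ρ_w = 1026 kg m⁻³, so water volume = 3.582×10^16 / 1026 = 3.491×10^13 m³.
Δh = 3.491×10^13 / 3.50×10^14 = 0.0997 m.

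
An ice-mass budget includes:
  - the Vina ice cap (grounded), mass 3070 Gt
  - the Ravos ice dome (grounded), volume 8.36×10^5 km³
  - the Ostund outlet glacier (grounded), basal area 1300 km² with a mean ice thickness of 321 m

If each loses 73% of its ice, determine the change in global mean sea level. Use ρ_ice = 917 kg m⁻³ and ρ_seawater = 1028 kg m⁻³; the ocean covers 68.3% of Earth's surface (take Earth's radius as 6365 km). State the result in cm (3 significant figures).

Vina: 0.73 × 3070 Gt = 2.241×10^15 kg; dividing by ρ_w = 1028 kg m⁻³ gives 2.180×10^12 m³ of water.
Ravos: 0.73 × 8.36×10^5 km³ × (917/1028) = 5.444×10^5 km³ of water.
Ostund: ice volume = 1300 km² × 321 m = 417.3 km³; 0.73 × 417.3 × (917/1028) = 271.7 km³ of water.
Total added water ≈ 5.468×10^14 m³ over 3.48×10^14 m² → Δh = 1.57 m = 157 cm.

≈ 157 cm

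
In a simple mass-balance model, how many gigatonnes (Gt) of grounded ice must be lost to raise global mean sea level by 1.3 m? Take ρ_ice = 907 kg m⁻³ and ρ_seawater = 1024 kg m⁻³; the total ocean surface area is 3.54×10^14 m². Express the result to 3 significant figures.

Required water volume = Δh × A = 1.3 m × 3.54×10^14 m² = 4.602×10^14 m³.
ρ_w = 1024 kg m⁻³, so the mass of water = 4.602×10^14 m³ × 1024 kg m⁻³ = 4.712×10^17 kg = 4.71×10^5 Gt (and the same mass of ice, by conservation).

≈ 4.71×10^5 Gt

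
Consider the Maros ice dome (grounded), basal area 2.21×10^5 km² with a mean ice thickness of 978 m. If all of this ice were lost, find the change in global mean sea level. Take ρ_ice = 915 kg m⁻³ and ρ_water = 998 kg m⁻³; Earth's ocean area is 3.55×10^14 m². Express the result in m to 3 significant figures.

Maros: ice volume = 2.21×10^5 km² × 978 m = 2.161×10^5 km³; 2.161×10^5 × (915/998) = 1.982×10^5 km³ of water.
Spread over 3.55×10^14 m² of ocean, Δh = 1.982×10^14 / 3.55×10^14 = 0.558 m.

≈ 0.558 m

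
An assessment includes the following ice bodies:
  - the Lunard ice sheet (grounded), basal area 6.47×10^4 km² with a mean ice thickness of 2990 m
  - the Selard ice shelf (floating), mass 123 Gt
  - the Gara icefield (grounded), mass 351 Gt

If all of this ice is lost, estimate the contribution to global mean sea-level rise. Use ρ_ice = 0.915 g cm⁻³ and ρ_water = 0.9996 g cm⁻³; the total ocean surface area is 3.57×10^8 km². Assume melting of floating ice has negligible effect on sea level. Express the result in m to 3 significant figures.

Lunard: ice volume = 6.47×10^4 km² × 2990 m = 1.935×10^5 km³; 1.935×10^5 × (915/999.6) = 1.771×10^5 km³ of water.
The Selard ice shelf is floating and already displaces its own weight of water, so its melt adds essentially nothing to sea level.
Gara: 351 Gt = 3.510×10^14 kg; dividing by ρ_w = 0.9996 g cm⁻³ = 999.6 kg m⁻³ gives 3.511×10^11 m³ of water.
Total added water ≈ 1.774×10^14 m³ over 3.57×10^14 m² → Δh = 0.497 m.

≈ 0.497 m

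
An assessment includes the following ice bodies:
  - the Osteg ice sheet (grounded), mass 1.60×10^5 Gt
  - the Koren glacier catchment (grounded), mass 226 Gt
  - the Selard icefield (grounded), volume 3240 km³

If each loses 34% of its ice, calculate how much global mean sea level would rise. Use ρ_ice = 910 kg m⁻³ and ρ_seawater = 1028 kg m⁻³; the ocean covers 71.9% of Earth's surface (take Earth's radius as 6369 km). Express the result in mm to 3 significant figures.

Osteg: 0.34 × 1.60×10^5 Gt = 5.440×10^16 kg; dividing by ρ_w = 1028 kg m⁻³ gives 5.292×10^13 m³ of water.
Koren: 0.34 × 226 Gt = 7.684×10^13 kg; dividing by ρ_w = 1028 kg m⁻³ gives 7.475×10^10 m³ of water.
Selard: 0.34 × 3240 km³ × (910/1028) = 975.2 km³ of water.
Total added water ≈ 5.397×10^13 m³ over 3.67×10^14 m² → Δh = 0.147 m = 147 mm.

≈ 147 mm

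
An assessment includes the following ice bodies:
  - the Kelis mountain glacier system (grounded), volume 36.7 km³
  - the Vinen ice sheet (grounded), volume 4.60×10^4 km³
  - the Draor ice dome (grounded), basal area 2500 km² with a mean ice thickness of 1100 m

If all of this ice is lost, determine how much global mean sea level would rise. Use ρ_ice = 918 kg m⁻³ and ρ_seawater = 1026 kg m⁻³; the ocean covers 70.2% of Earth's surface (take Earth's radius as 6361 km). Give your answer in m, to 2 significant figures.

Kelis: 36.7 km³ × (918/1026) = 32.84 km³ of water.
Vinen: 4.60×10^4 km³ × (918/1026) = 4.116×10^4 km³ of water.
Draor: ice volume = 2500 km² × 1100 m = 2750 km³; 2750 × (918/1026) = 2461 km³ of water.
Total added water ≈ 4.365×10^13 m³ over 3.57×10^14 m² → Δh = 0.122 m.

≈ 0.12 m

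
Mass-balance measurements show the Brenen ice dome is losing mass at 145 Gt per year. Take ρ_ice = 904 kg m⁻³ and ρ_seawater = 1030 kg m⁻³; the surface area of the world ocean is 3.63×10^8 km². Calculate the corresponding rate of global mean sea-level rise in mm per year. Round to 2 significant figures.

ρ_w = 1030 kg m⁻³. Annual water volume added = 145 Gt / ρ_w = 1.450×10^14 kg / 1030 kg m⁻³ = 1.408×10^11 m³.
Δh per year = 1.408×10^11 / 3.63×10^14 = 3.88×10^-4 m = 0.39 mm.

≈ 0.39 mm/yr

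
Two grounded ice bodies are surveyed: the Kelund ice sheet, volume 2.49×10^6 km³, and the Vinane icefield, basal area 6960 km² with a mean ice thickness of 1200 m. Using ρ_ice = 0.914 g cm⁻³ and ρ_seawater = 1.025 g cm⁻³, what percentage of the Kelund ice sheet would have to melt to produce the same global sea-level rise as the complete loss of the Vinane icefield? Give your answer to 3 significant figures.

Equal sea-level rise means equal mass of meltwater, i.e. equal mass of ice lost.
Ice mass of Vinane: 7.634×10^15 kg; ice mass of Kelund: 2.276×10^18 kg.
Fraction required = 7.634×10^15 / 2.276×10^18 = 3.35×10^-3 → 0.335 %.

≈ 0.335 %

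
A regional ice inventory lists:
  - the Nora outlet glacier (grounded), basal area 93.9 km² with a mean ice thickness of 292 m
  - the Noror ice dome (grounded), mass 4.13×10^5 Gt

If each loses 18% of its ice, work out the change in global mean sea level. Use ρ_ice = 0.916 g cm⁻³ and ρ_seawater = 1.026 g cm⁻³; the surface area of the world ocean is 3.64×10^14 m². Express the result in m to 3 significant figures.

≈ 0.199 m

Nora: ice volume = 93.9 km² × 292 m = 27.42 km³; 0.18 × 27.42 × (916/1026) = 4.406 km³ of water.
Noror: 0.18 × 4.13×10^5 Gt = 7.434×10^16 kg; dividing by ρ_w = 1.026 g cm⁻³ = 1026 kg m⁻³ gives 7.246×10^13 m³ of water.
Total added water ≈ 7.246×10^13 m³ over 3.64×10^14 m² → Δh = 0.199 m.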